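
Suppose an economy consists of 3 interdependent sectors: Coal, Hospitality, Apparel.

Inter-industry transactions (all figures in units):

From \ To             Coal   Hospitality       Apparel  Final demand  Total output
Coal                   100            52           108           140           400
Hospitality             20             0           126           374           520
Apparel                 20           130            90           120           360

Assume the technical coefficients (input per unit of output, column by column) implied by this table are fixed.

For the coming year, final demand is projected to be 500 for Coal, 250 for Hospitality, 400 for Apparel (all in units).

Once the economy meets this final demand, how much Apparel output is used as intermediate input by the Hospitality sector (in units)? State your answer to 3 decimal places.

z_32 = 145.663

Technical coefficients a_ij = z_ij / X_j:
  a_11 = 100/400 = 0.25, a_21 = 20/400 = 0.05, a_31 = 20/400 = 0.05
  a_12 = 52/520 = 0.10, a_22 = 0/520 = 0.00, a_32 = 130/520 = 0.25
  a_13 = 108/360 = 0.30, a_23 = 126/360 = 0.35, a_33 = 90/360 = 0.25
I − A =
  [   0.75    -0.10    -0.30]
  [  -0.05     1.00    -0.35]
  [  -0.05    -0.25     0.75]
Cofactors of I−A, C_ij = (−1)^(i+j)·(minor ij) (rows/columns in the sector order above):
  C_11 = (1.00)(0.75) − (-0.35)(-0.25) = 0.6625
  C_12 = −[(-0.05)(0.75) − (-0.35)(-0.05)] = 0.0550
  C_13 = (-0.05)(-0.25) − (1.00)(-0.05) = 0.0625
  C_21 = −[(-0.10)(0.75) − (-0.30)(-0.25)] = 0.1500
  C_22 = (0.75)(0.75) − (-0.30)(-0.05) = 0.5475
  C_23 = −[(0.75)(-0.25) − (-0.10)(-0.05)] = 0.1925
  C_31 = (-0.10)(-0.35) − (-0.30)(1.00) = 0.3350
  C_32 = −[(0.75)(-0.35) − (-0.30)(-0.05)] = 0.2775
  C_33 = (0.75)(1.00) − (-0.10)(-0.05) = 0.7450
det(I−A) = Σ_j (I−A)_1j·C_1j = (0.75)(0.6625) + (-0.10)(0.0550) + (-0.30)(0.0625) = 0.472625
adj(I−A) = Cᵀ =
  [ 0.6625   0.1500   0.3350]
  [ 0.0550   0.5475   0.2775]
  [ 0.0625   0.1925   0.7450]
(I − A)⁻¹ = adj(I−A) / det(I−A) ≈
  [   1.4017     0.3174     0.7088]
  [   0.1164     1.1584     0.5871]
  [   0.1322     0.4073     1.5763]
First solve x = (I − A)⁻¹ d = adj(I−A)·d / det(I−A); in particular x_2 = (0.0550·500 + 0.5475·250 + 0.2775·400) / 0.472625 = 275.375 / 0.472625 ≈ 582.65009.
Intermediate flow from 3 to 2: z_32 = a_32 · x_2 = 0.25 × 275.375 / 0.472625 = 68.84375 / 0.472625 ≈ 145.663.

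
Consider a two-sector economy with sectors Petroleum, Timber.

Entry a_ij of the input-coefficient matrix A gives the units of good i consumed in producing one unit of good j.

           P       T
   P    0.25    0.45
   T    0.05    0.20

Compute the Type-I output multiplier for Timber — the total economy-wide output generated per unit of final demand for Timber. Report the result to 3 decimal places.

m_T = 2.078

I − A =
  [   0.75    -0.45]
  [  -0.05     0.80]
det(I−A) = (0.75)(0.80) − (-0.45)(-0.05) = 0.5775
adj(I−A) = [[0.80, 0.45], [0.05, 0.75]]
(I − A)⁻¹ = adj(I−A) / det(I−A) ≈
  [   1.3853     0.7792]
  [   0.0866     1.2987]
The output multiplier for sector j is the column-j sum of the Leontief inverse (I − A)⁻¹ = adj(I−A) / det(I−A).
Column T of adj(I−A): (0.45, 0.75); det(I−A) = 0.5775.
m_T = (0.45 + 0.75) / 0.5775 = 1.20 / 0.5775 ≈ 2.078.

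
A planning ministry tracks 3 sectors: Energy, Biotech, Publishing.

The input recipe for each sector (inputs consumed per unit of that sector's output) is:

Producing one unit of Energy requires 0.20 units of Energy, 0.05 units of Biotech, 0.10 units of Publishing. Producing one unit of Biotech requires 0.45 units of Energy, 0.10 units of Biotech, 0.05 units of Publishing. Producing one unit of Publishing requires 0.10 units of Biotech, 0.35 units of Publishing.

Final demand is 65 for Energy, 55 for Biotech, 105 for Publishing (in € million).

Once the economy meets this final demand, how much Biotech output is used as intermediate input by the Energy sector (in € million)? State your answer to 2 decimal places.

I − A =
  [   0.80    -0.45     0.00]
  [  -0.05     0.90    -0.10]
  [  -0.10    -0.05     0.65]
Cofactors of I−A, C_ij = (−1)^(i+j)·(minor ij) (rows/columns in the sector order above):
  C_11 = (0.90)(0.65) − (-0.10)(-0.05) = 0.5800
  C_12 = −[(-0.05)(0.65) − (-0.10)(-0.10)] = 0.0425
  C_13 = (-0.05)(-0.05) − (0.90)(-0.10) = 0.0925
  C_21 = −[(-0.45)(0.65) − (0.00)(-0.05)] = 0.2925
  C_22 = (0.80)(0.65) − (0.00)(-0.10) = 0.5200
  C_23 = −[(0.80)(-0.05) − (-0.45)(-0.10)] = 0.0850
  C_31 = (-0.45)(-0.10) − (0.00)(0.90) = 0.0450
  C_32 = −[(0.80)(-0.10) − (0.00)(-0.05)] = 0.0800
  C_33 = (0.80)(0.90) − (-0.45)(-0.05) = 0.6975
det(I−A) = Σ_j (I−A)_1j·C_1j = (0.80)(0.5800) + (-0.45)(0.0425) + (0.00)(0.0925) = 0.444875
adj(I−A) = Cᵀ =
  [ 0.5800   0.2925   0.0450]
  [ 0.0425   0.5200   0.0800]
  [ 0.0925   0.0850   0.6975]
(I − A)⁻¹ = adj(I−A) / det(I−A) ≈
  [   1.3037     0.6575     0.1012]
  [   0.0955     1.1689     0.1798]
  [   0.2079     0.1911     1.5679]
First solve x = (I − A)⁻¹ d = adj(I−A)·d / det(I−A); in particular x_1 = (0.5800·65 + 0.2925·55 + 0.0450·105) / 0.444875 = 58.5125 / 0.444875 ≈ 131.5257.
Intermediate flow from 2 to 1: z_21 = a_21 · x_1 = 0.05 × 58.5125 / 0.444875 = 2.925625 / 0.444875 ≈ 6.58.

z_21 = 6.58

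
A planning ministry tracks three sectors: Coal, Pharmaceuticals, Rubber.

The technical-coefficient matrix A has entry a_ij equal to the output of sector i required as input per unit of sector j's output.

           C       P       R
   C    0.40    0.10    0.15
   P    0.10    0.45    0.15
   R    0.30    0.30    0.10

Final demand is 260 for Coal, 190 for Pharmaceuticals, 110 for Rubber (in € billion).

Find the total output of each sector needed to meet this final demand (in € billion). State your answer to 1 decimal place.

I − A =
  [   0.60    -0.10    -0.15]
  [  -0.10     0.55    -0.15]
  [  -0.30    -0.30     0.90]
Cofactors of I−A, C_ij = (−1)^(i+j)·(minor ij) (rows/columns in the sector order above):
  C_11 = (0.55)(0.90) − (-0.15)(-0.30) = 0.4500
  C_12 = −[(-0.10)(0.90) − (-0.15)(-0.30)] = 0.1350
  C_13 = (-0.10)(-0.30) − (0.55)(-0.30) = 0.1950
  C_21 = −[(-0.10)(0.90) − (-0.15)(-0.30)] = 0.1350
  C_22 = (0.60)(0.90) − (-0.15)(-0.30) = 0.4950
  C_23 = −[(0.60)(-0.30) − (-0.10)(-0.30)] = 0.2100
  C_31 = (-0.10)(-0.15) − (-0.15)(0.55) = 0.0975
  C_32 = −[(0.60)(-0.15) − (-0.15)(-0.10)] = 0.1050
  C_33 = (0.60)(0.55) − (-0.10)(-0.10) = 0.3200
det(I−A) = Σ_j (I−A)_1j·C_1j = (0.60)(0.4500) + (-0.10)(0.1350) + (-0.15)(0.1950) = 0.22725
adj(I−A) = Cᵀ =
  [ 0.4500   0.1350   0.0975]
  [ 0.1350   0.4950   0.1050]
  [ 0.1950   0.2100   0.3200]
(I − A)⁻¹ = adj(I−A) / det(I−A) ≈
  [   1.9802     0.5941     0.4290]
  [   0.5941     2.1782     0.4620]
  [   0.8581     0.9241     1.4081]
x = (I − A)⁻¹ d = adj(I−A)·d / det(I−A), with det(I−A) = 0.22725:
  x_C = (0.4500·260 + 0.1350·190 + 0.0975·110) / 0.22725 = 153.375 / 0.22725 ≈ 674.9
  x_P = (0.1350·260 + 0.4950·190 + 0.1050·110) / 0.22725 = 140.70 / 0.22725 ≈ 619.1
  x_R = (0.1950·260 + 0.2100·190 + 0.3200·110) / 0.22725 = 125.80 / 0.22725 ≈ 553.6

x_C = 674.9, x_P = 619.1, x_R = 553.6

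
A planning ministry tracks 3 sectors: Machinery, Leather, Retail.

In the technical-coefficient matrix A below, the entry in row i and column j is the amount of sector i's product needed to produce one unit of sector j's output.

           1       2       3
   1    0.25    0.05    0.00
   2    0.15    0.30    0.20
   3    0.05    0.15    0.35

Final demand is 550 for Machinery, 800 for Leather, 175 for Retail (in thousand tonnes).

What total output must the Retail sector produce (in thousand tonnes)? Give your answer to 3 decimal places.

I − A =
  [   0.75    -0.05     0.00]
  [  -0.15     0.70    -0.20]
  [  -0.05    -0.15     0.65]
Cofactors of I−A, C_ij = (−1)^(i+j)·(minor ij) (rows/columns in the sector order above):
  C_11 = (0.70)(0.65) − (-0.20)(-0.15) = 0.4250
  C_12 = −[(-0.15)(0.65) − (-0.20)(-0.05)] = 0.1075
  C_13 = (-0.15)(-0.15) − (0.70)(-0.05) = 0.0575
  C_21 = −[(-0.05)(0.65) − (0.00)(-0.15)] = 0.0325
  C_22 = (0.75)(0.65) − (0.00)(-0.05) = 0.4875
  C_23 = −[(0.75)(-0.15) − (-0.05)(-0.05)] = 0.1150
  C_31 = (-0.05)(-0.20) − (0.00)(0.70) = 0.0100
  C_32 = −[(0.75)(-0.20) − (0.00)(-0.15)] = 0.1500
  C_33 = (0.75)(0.70) − (-0.05)(-0.15) = 0.5175
det(I−A) = Σ_j (I−A)_1j·C_1j = (0.75)(0.4250) + (-0.05)(0.1075) + (0.00)(0.0575) = 0.313375
adj(I−A) = Cᵀ =
  [ 0.4250   0.0325   0.0100]
  [ 0.1075   0.4875   0.1500]
  [ 0.0575   0.1150   0.5175]
(I − A)⁻¹ = adj(I−A) / det(I−A) ≈
  [   1.3562     0.1037     0.0319]
  [   0.3430     1.5556     0.4787]
  [   0.1835     0.3670     1.6514]
x = (I − A)⁻¹ d = adj(I−A)·d / det(I−A), with det(I−A) = 0.313375:
  x_1 = (0.4250·550 + 0.0325·800 + 0.0100·175) / 0.313375 = 261.50 / 0.313375 ≈ 834.464
  x_2 = (0.1075·550 + 0.4875·800 + 0.1500·175) / 0.313375 = 475.375 / 0.313375 ≈ 1516.953
  x_3 = (0.0575·550 + 0.1150·800 + 0.5175·175) / 0.313375 = 214.1875 / 0.313375 ≈ 683.486

x_3 = 683.486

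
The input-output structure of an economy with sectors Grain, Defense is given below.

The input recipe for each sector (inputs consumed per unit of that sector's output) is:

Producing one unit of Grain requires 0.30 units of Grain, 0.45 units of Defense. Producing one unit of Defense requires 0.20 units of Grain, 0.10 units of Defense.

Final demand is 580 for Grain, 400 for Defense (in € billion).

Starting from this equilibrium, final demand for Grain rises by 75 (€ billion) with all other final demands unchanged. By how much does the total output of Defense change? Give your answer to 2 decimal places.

I − A =
  [   0.70    -0.20]
  [  -0.45     0.90]
det(I−A) = (0.70)(0.90) − (-0.20)(-0.45) = 0.5400
adj(I−A) = [[0.90, 0.20], [0.45, 0.70]]
(I − A)⁻¹ = adj(I−A) / det(I−A) ≈
  [   1.6667     0.3704]
  [   0.8333     1.2963]
Δx = (I − A)⁻¹ Δd with Δd having +75 in the Grain component and 0 elsewhere.
So Δx_D = L_DG · (+75), where L_DG = adj(I−A)_DG / det(I−A) = 0.45 / 0.5400.
Δx_D = 0.45 × (+75) / 0.5400 = 33.75 / 0.5400 = 62.50.

Δx_D = 62.50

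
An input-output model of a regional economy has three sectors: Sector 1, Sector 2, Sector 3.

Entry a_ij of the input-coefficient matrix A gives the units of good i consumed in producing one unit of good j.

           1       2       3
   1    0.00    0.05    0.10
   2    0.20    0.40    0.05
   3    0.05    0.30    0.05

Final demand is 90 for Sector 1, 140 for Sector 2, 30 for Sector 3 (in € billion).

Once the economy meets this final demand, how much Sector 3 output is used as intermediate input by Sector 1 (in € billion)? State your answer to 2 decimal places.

z_31 = 5.84

I − A =
  [   1.00    -0.05    -0.10]
  [  -0.20     0.60    -0.05]
  [  -0.05    -0.30     0.95]
Cofactors of I−A, C_ij = (−1)^(i+j)·(minor ij) (rows/columns in the sector order above):
  C_11 = (0.60)(0.95) − (-0.05)(-0.30) = 0.5550
  C_12 = −[(-0.20)(0.95) − (-0.05)(-0.05)] = 0.1925
  C_13 = (-0.20)(-0.30) − (0.60)(-0.05) = 0.0900
  C_21 = −[(-0.05)(0.95) − (-0.10)(-0.30)] = 0.0775
  C_22 = (1.00)(0.95) − (-0.10)(-0.05) = 0.9450
  C_23 = −[(1.00)(-0.30) − (-0.05)(-0.05)] = 0.3025
  C_31 = (-0.05)(-0.05) − (-0.10)(0.60) = 0.0625
  C_32 = −[(1.00)(-0.05) − (-0.10)(-0.20)] = 0.0700
  C_33 = (1.00)(0.60) − (-0.05)(-0.20) = 0.5900
det(I−A) = Σ_j (I−A)_1j·C_1j = (1.00)(0.5550) + (-0.05)(0.1925) + (-0.10)(0.0900) = 0.536375
adj(I−A) = Cᵀ =
  [ 0.5550   0.0775   0.0625]
  [ 0.1925   0.9450   0.0700]
  [ 0.0900   0.3025   0.5900]
(I − A)⁻¹ = adj(I−A) / det(I−A) ≈
  [   1.0347     0.1445     0.1165]
  [   0.3589     1.7618     0.1305]
  [   0.1678     0.5640     1.1000]
First solve x = (I − A)⁻¹ d = adj(I−A)·d / det(I−A); in particular x_1 = (0.5550·90 + 0.0775·140 + 0.0625·30) / 0.536375 = 62.675 / 0.536375 ≈ 116.8492.
Intermediate flow from 3 to 1: z_31 = a_31 · x_1 = 0.05 × 62.675 / 0.536375 = 3.13375 / 0.536375 ≈ 5.84.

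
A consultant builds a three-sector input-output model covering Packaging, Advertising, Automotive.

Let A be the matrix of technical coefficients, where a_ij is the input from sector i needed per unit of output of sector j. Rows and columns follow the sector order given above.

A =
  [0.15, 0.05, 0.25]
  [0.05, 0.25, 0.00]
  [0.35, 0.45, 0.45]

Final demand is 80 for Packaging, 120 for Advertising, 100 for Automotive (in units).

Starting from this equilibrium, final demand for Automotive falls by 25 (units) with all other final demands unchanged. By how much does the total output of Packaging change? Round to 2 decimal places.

Δx_1 = -16.86

I − A =
  [   0.85    -0.05    -0.25]
  [  -0.05     0.75     0.00]
  [  -0.35    -0.45     0.55]
Cofactors of I−A, C_ij = (−1)^(i+j)·(minor ij) (rows/columns in the sector order above):
  C_11 = (0.75)(0.55) − (0.00)(-0.45) = 0.4125
  C_12 = −[(-0.05)(0.55) − (0.00)(-0.35)] = 0.0275
  C_13 = (-0.05)(-0.45) − (0.75)(-0.35) = 0.2850
  C_21 = −[(-0.05)(0.55) − (-0.25)(-0.45)] = 0.1400
  C_22 = (0.85)(0.55) − (-0.25)(-0.35) = 0.3800
  C_23 = −[(0.85)(-0.45) − (-0.05)(-0.35)] = 0.4000
  C_31 = (-0.05)(0.00) − (-0.25)(0.75) = 0.1875
  C_32 = −[(0.85)(0.00) − (-0.25)(-0.05)] = 0.0125
  C_33 = (0.85)(0.75) − (-0.05)(-0.05) = 0.6350
det(I−A) = Σ_j (I−A)_1j·C_1j = (0.85)(0.4125) + (-0.05)(0.0275) + (-0.25)(0.2850) = 0.2780
adj(I−A) = Cᵀ =
  [ 0.4125   0.1400   0.1875]
  [ 0.0275   0.3800   0.0125]
  [ 0.2850   0.4000   0.6350]
(I − A)⁻¹ = adj(I−A) / det(I−A) ≈
  [   1.4838     0.5036     0.6745]
  [   0.0989     1.3669     0.0450]
  [   1.0252     1.4388     2.2842]
Δx = (I − A)⁻¹ Δd with Δd having -25 in the Automotive component and 0 elsewhere.
So Δx_1 = L_13 · (-25), where L_13 = adj(I−A)_13 / det(I−A) = 0.1875 / 0.2780.
Δx_1 = 0.1875 × (-25) / 0.2780 = -4.6875 / 0.2780 ≈ -16.86.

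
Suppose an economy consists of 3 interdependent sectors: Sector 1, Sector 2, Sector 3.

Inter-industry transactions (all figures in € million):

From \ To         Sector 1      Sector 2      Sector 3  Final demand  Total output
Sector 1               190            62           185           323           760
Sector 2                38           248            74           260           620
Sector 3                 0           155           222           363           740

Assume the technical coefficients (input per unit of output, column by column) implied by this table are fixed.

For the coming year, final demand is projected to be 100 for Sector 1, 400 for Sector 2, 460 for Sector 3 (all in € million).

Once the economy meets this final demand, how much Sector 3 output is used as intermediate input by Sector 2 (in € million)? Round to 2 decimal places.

Technical coefficients a_ij = z_ij / X_j:
  a_11 = 190/760 = 0.25, a_21 = 38/760 = 0.05, a_31 = 0/760 = 0.00
  a_12 = 62/620 = 0.10, a_22 = 248/620 = 0.40, a_32 = 155/620 = 0.25
  a_13 = 185/740 = 0.25, a_23 = 74/740 = 0.10, a_33 = 222/740 = 0.30
I − A =
  [   0.75    -0.10    -0.25]
  [  -0.05     0.60    -0.10]
  [   0.00    -0.25     0.70]
Cofactors of I−A, C_ij = (−1)^(i+j)·(minor ij) (rows/columns in the sector order above):
  C_11 = (0.60)(0.70) − (-0.10)(-0.25) = 0.3950
  C_12 = −[(-0.05)(0.70) − (-0.10)(0.00)] = 0.0350
  C_13 = (-0.05)(-0.25) − (0.60)(0.00) = 0.0125
  C_21 = −[(-0.10)(0.70) − (-0.25)(-0.25)] = 0.1325
  C_22 = (0.75)(0.70) − (-0.25)(0.00) = 0.5250
  C_23 = −[(0.75)(-0.25) − (-0.10)(0.00)] = 0.1875
  C_31 = (-0.10)(-0.10) − (-0.25)(0.60) = 0.1600
  C_32 = −[(0.75)(-0.10) − (-0.25)(-0.05)] = 0.0875
  C_33 = (0.75)(0.60) − (-0.10)(-0.05) = 0.4450
det(I−A) = Σ_j (I−A)_1j·C_1j = (0.75)(0.3950) + (-0.10)(0.0350) + (-0.25)(0.0125) = 0.289625
adj(I−A) = Cᵀ =
  [ 0.3950   0.1325   0.1600]
  [ 0.0350   0.5250   0.0875]
  [ 0.0125   0.1875   0.4450]
(I − A)⁻¹ = adj(I−A) / det(I−A) ≈
  [   1.3638     0.4575     0.5524]
  [   0.1208     1.8127     0.3021]
  [   0.0432     0.6474     1.5365]
First solve x = (I − A)⁻¹ d = adj(I−A)·d / det(I−A); in particular x_2 = (0.0350·100 + 0.5250·400 + 0.0875·460) / 0.289625 = 253.75 / 0.289625 ≈ 876.1329.
Intermediate flow from 3 to 2: z_32 = a_32 · x_2 = 0.25 × 253.75 / 0.289625 = 63.4375 / 0.289625 ≈ 219.03.

z_32 = 219.03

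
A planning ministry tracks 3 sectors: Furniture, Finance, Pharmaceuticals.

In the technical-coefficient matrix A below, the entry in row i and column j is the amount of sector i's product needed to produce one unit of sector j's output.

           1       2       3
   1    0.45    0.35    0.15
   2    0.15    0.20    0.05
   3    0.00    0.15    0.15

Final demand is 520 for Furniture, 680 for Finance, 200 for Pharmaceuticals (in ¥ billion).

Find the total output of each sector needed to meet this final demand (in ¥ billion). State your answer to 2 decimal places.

I − A =
  [   0.55    -0.35    -0.15]
  [  -0.15     0.80    -0.05]
  [   0.00    -0.15     0.85]
Cofactors of I−A, C_ij = (−1)^(i+j)·(minor ij) (rows/columns in the sector order above):
  C_11 = (0.80)(0.85) − (-0.05)(-0.15) = 0.6725
  C_12 = −[(-0.15)(0.85) − (-0.05)(0.00)] = 0.1275
  C_13 = (-0.15)(-0.15) − (0.80)(0.00) = 0.0225
  C_21 = −[(-0.35)(0.85) − (-0.15)(-0.15)] = 0.3200
  C_22 = (0.55)(0.85) − (-0.15)(0.00) = 0.4675
  C_23 = −[(0.55)(-0.15) − (-0.35)(0.00)] = 0.0825
  C_31 = (-0.35)(-0.05) − (-0.15)(0.80) = 0.1375
  C_32 = −[(0.55)(-0.05) − (-0.15)(-0.15)] = 0.0500
  C_33 = (0.55)(0.80) − (-0.35)(-0.15) = 0.3875
det(I−A) = Σ_j (I−A)_1j·C_1j = (0.55)(0.6725) + (-0.35)(0.1275) + (-0.15)(0.0225) = 0.321875
adj(I−A) = Cᵀ =
  [ 0.6725   0.3200   0.1375]
  [ 0.1275   0.4675   0.0500]
  [ 0.0225   0.0825   0.3875]
(I − A)⁻¹ = adj(I−A) / det(I−A) ≈
  [   2.0893     0.9942     0.4272]
  [   0.3961     1.4524     0.1553]
  [   0.0699     0.2563     1.2039]
x = (I − A)⁻¹ d = adj(I−A)·d / det(I−A), with det(I−A) = 0.321875:
  x_1 = (0.6725·520 + 0.3200·680 + 0.1375·200) / 0.321875 = 594.80 / 0.321875 ≈ 1847.92
  x_2 = (0.1275·520 + 0.4675·680 + 0.0500·200) / 0.321875 = 394.20 / 0.321875 ≈ 1224.70
  x_3 = (0.0225·520 + 0.0825·680 + 0.3875·200) / 0.321875 = 145.30 / 0.321875 ≈ 451.42

x_1 = 1847.92, x_2 = 1224.70, x_3 = 451.42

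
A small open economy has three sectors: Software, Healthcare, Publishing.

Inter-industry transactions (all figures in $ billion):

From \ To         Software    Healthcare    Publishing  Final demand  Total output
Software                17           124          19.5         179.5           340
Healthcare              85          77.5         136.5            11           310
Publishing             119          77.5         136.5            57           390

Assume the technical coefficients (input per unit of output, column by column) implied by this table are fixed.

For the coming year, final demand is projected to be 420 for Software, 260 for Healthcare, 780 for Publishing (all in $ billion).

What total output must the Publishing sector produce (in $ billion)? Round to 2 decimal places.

Technical coefficients a_ij = z_ij / X_j:
  a_SS = 17/340 = 0.05, a_HS = 85/340 = 0.25, a_PS = 119/340 = 0.35
  a_SH = 124/310 = 0.40, a_HH = 77.5/310 = 0.25, a_PH = 77.5/310 = 0.25
  a_SP = 19.5/390 = 0.05, a_HP = 136.5/390 = 0.35, a_PP = 136.5/390 = 0.35
I − A =
  [   0.95    -0.40    -0.05]
  [  -0.25     0.75    -0.35]
  [  -0.35    -0.25     0.65]
Cofactors of I−A, C_ij = (−1)^(i+j)·(minor ij) (rows/columns in the sector order above):
  C_11 = (0.75)(0.65) − (-0.35)(-0.25) = 0.4000
  C_12 = −[(-0.25)(0.65) − (-0.35)(-0.35)] = 0.2850
  C_13 = (-0.25)(-0.25) − (0.75)(-0.35) = 0.3250
  C_21 = −[(-0.40)(0.65) − (-0.05)(-0.25)] = 0.2725
  C_22 = (0.95)(0.65) − (-0.05)(-0.35) = 0.6000
  C_23 = −[(0.95)(-0.25) − (-0.40)(-0.35)] = 0.3775
  C_31 = (-0.40)(-0.35) − (-0.05)(0.75) = 0.1775
  C_32 = −[(0.95)(-0.35) − (-0.05)(-0.25)] = 0.3450
  C_33 = (0.95)(0.75) − (-0.40)(-0.25) = 0.6125
det(I−A) = Σ_j (I−A)_1j·C_1j = (0.95)(0.4000) + (-0.40)(0.2850) + (-0.05)(0.3250) = 0.24975
adj(I−A) = Cᵀ =
  [ 0.4000   0.2725   0.1775]
  [ 0.2850   0.6000   0.3450]
  [ 0.3250   0.3775   0.6125]
(I − A)⁻¹ = adj(I−A) / det(I−A) ≈
  [   1.6016     1.0911     0.7107]
  [   1.1411     2.4024     1.3814]
  [   1.3013     1.5115     2.4525]
x = (I − A)⁻¹ d = adj(I−A)·d / det(I−A), with det(I−A) = 0.24975:
  x_S = (0.4000·420 + 0.2725·260 + 0.1775·780) / 0.24975 = 377.30 / 0.24975 ≈ 1510.71
  x_H = (0.2850·420 + 0.6000·260 + 0.3450·780) / 0.24975 = 544.80 / 0.24975 ≈ 2181.38
  x_P = (0.3250·420 + 0.3775·260 + 0.6125·780) / 0.24975 = 712.40 / 0.24975 ≈ 2852.45

x_P = 2852.45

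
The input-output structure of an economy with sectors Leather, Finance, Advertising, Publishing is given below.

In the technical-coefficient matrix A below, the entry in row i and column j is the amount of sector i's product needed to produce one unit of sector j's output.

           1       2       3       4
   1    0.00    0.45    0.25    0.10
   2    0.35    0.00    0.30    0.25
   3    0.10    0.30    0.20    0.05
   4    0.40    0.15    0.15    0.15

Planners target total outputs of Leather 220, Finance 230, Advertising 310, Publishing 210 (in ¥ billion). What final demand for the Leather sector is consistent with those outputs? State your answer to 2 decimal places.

d_1 = 18.00

I − A =
  [   1.00    -0.45    -0.25    -0.10]
  [  -0.35     1.00    -0.30    -0.25]
  [  -0.10    -0.30     0.80    -0.05]
  [  -0.40    -0.15    -0.15     0.85]
d = (I − A) x:
  d_1 = (+1.00)·220 + (-0.45)·230 + (-0.25)·310 + (-0.10)·210 = 18.00
  d_2 = (-0.35)·220 + (+1.00)·230 + (-0.30)·310 + (-0.25)·210 = 7.50
  d_3 = (-0.10)·220 + (-0.30)·230 + (+0.80)·310 + (-0.05)·210 = 146.50
  d_4 = (-0.40)·220 + (-0.15)·230 + (-0.15)·310 + (+0.85)·210 = 9.50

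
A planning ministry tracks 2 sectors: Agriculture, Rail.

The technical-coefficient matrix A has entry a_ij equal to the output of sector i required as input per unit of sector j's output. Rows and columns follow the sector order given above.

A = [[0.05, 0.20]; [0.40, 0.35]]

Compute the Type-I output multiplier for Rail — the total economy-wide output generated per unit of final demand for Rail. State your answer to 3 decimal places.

I − A =
  [   0.95    -0.20]
  [  -0.40     0.65]
det(I−A) = (0.95)(0.65) − (-0.20)(-0.40) = 0.5375
adj(I−A) = [[0.65, 0.20], [0.40, 0.95]]
(I − A)⁻¹ = adj(I−A) / det(I−A) ≈
  [   1.2093     0.3721]
  [   0.7442     1.7674]
The output multiplier for sector j is the column-j sum of the Leontief inverse (I − A)⁻¹ = adj(I−A) / det(I−A).
Column 2 of adj(I−A): (0.20, 0.95); det(I−A) = 0.5375.
m_2 = (0.20 + 0.95) / 0.5375 = 1.15 / 0.5375 ≈ 2.140.

m_2 = 2.140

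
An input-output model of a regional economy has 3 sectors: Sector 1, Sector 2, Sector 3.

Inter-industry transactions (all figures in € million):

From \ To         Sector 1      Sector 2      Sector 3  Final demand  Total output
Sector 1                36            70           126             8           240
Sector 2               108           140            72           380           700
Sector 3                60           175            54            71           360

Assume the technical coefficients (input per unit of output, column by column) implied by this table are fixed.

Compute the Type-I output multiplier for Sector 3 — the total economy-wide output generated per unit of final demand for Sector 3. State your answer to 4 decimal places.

Technical coefficients a_ij = z_ij / X_j:
  a_11 = 36/240 = 0.15, a_21 = 108/240 = 0.45, a_31 = 60/240 = 0.25
  a_12 = 70/700 = 0.10, a_22 = 140/700 = 0.20, a_32 = 175/700 = 0.25
  a_13 = 126/360 = 0.35, a_23 = 72/360 = 0.20, a_33 = 54/360 = 0.15
I − A =
  [   0.85    -0.10    -0.35]
  [  -0.45     0.80    -0.20]
  [  -0.25    -0.25     0.85]
Cofactors of I−A, C_ij = (−1)^(i+j)·(minor ij) (rows/columns in the sector order above):
  C_11 = (0.80)(0.85) − (-0.20)(-0.25) = 0.6300
  C_12 = −[(-0.45)(0.85) − (-0.20)(-0.25)] = 0.4325
  C_13 = (-0.45)(-0.25) − (0.80)(-0.25) = 0.3125
  C_21 = −[(-0.10)(0.85) − (-0.35)(-0.25)] = 0.1725
  C_22 = (0.85)(0.85) − (-0.35)(-0.25) = 0.6350
  C_23 = −[(0.85)(-0.25) − (-0.10)(-0.25)] = 0.2375
  C_31 = (-0.10)(-0.20) − (-0.35)(0.80) = 0.3000
  C_32 = −[(0.85)(-0.20) − (-0.35)(-0.45)] = 0.3275
  C_33 = (0.85)(0.80) − (-0.10)(-0.45) = 0.6350
det(I−A) = Σ_j (I−A)_1j·C_1j = (0.85)(0.6300) + (-0.10)(0.4325) + (-0.35)(0.3125) = 0.382875
adj(I−A) = Cᵀ =
  [ 0.6300   0.1725   0.3000]
  [ 0.4325   0.6350   0.3275]
  [ 0.3125   0.2375   0.6350]
(I − A)⁻¹ = adj(I−A) / det(I−A) ≈
  [   1.64545     0.45054     0.78355]
  [   1.12961     1.65850     0.85537]
  [   0.81619     0.62031     1.65850]
The output multiplier for sector j is the column-j sum of the Leontief inverse (I − A)⁻¹ = adj(I−A) / det(I−A).
Column 3 of adj(I−A): (0.3000, 0.3275, 0.6350); det(I−A) = 0.382875.
m_3 = (0.3000 + 0.3275 + 0.6350) / 0.382875 = 1.2625 / 0.382875 ≈ 3.2974.

m_3 = 3.2974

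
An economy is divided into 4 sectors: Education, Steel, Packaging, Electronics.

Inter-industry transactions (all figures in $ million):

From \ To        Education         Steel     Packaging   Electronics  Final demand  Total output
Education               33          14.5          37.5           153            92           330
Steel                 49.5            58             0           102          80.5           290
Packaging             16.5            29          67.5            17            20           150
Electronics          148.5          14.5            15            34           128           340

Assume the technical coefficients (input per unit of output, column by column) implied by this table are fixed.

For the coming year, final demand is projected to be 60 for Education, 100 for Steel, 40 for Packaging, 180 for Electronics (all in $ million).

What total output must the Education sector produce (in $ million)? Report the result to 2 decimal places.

Technical coefficients a_ij = z_ij / X_j:
  a_11 = 33/330 = 0.10, a_21 = 49.5/330 = 0.15, a_31 = 16.5/330 = 0.05, a_41 = 148.5/330 = 0.45
  a_12 = 14.5/290 = 0.05, a_22 = 58/290 = 0.20, a_32 = 29/290 = 0.10, a_42 = 14.5/290 = 0.05
  a_13 = 37.5/150 = 0.25, a_23 = 0/150 = 0.00, a_33 = 67.5/150 = 0.45, a_43 = 15/150 = 0.10
  a_14 = 153/340 = 0.45, a_24 = 102/340 = 0.30, a_34 = 17/340 = 0.05, a_44 = 34/340 = 0.10
I − A =
  [   0.90    -0.05    -0.25    -0.45]
  [  -0.15     0.80     0.00    -0.30]
  [  -0.05    -0.10     0.55    -0.05]
  [  -0.45    -0.05    -0.10     0.90]
Compute the cofactors C_ij = (−1)^(i+j)·(3×3 minor ij) of I−A; the adjugate is their transpose:
adj(I−A) = Cᵀ =
  [ 0.380750   0.064500   0.213750   0.223750]
  [ 0.149250   0.310500   0.101250   0.183750]
  [ 0.080625   0.067500   0.455625   0.088125]
  [ 0.207625   0.057000   0.163125   0.378125]
det(I−A) = Σ_j (I−A)_1j·C_1j = (0.90)(0.380750) + (-0.05)(0.149250) + (-0.25)(0.080625) + (-0.45)(0.207625) = 0.221625
(I − A)⁻¹ = adj(I−A) / det(I−A) ≈
  [   1.7180     0.2910     0.9645     1.0096]
  [   0.6734     1.4010     0.4569     0.8291]
  [   0.3638     0.3046     2.0558     0.3976]
  [   0.9368     0.2572     0.7360     1.7061]
x = (I − A)⁻¹ d = adj(I−A)·d / det(I−A), with det(I−A) = 0.221625:
  x_1 = (0.380750·60 + 0.064500·100 + 0.213750·40 + 0.223750·180) / 0.221625 = 78.12 / 0.221625 ≈ 352.49
  x_2 = (0.149250·60 + 0.310500·100 + 0.101250·40 + 0.183750·180) / 0.221625 = 77.13 / 0.221625 ≈ 348.02
  x_3 = (0.080625·60 + 0.067500·100 + 0.455625·40 + 0.088125·180) / 0.221625 = 45.675 / 0.221625 ≈ 206.09
  x_4 = (0.207625·60 + 0.057000·100 + 0.163125·40 + 0.378125·180) / 0.221625 = 92.745 / 0.221625 ≈ 418.48

x_1 = 352.49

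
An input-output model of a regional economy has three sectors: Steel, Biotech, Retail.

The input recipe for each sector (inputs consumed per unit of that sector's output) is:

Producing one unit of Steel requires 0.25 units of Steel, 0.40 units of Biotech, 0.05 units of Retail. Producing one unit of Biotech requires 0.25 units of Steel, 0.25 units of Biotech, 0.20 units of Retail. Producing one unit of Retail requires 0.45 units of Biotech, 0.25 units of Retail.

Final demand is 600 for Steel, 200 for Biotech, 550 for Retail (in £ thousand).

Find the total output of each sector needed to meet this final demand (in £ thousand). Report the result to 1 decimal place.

x_S = 1398.6, x_B = 1795.9, x_R = 1305.5

I − A =
  [   0.75    -0.25     0.00]
  [  -0.40     0.75    -0.45]
  [  -0.05    -0.20     0.75]
Cofactors of I−A, C_ij = (−1)^(i+j)·(minor ij) (rows/columns in the sector order above):
  C_11 = (0.75)(0.75) − (-0.45)(-0.20) = 0.4725
  C_12 = −[(-0.40)(0.75) − (-0.45)(-0.05)] = 0.3225
  C_13 = (-0.40)(-0.20) − (0.75)(-0.05) = 0.1175
  C_21 = −[(-0.25)(0.75) − (0.00)(-0.20)] = 0.1875
  C_22 = (0.75)(0.75) − (0.00)(-0.05) = 0.5625
  C_23 = −[(0.75)(-0.20) − (-0.25)(-0.05)] = 0.1625
  C_31 = (-0.25)(-0.45) − (0.00)(0.75) = 0.1125
  C_32 = −[(0.75)(-0.45) − (0.00)(-0.40)] = 0.3375
  C_33 = (0.75)(0.75) − (-0.25)(-0.40) = 0.4625
det(I−A) = Σ_j (I−A)_1j·C_1j = (0.75)(0.4725) + (-0.25)(0.3225) + (0.00)(0.1175) = 0.27375
adj(I−A) = Cᵀ =
  [ 0.4725   0.1875   0.1125]
  [ 0.3225   0.5625   0.3375]
  [ 0.1175   0.1625   0.4625]
(I − A)⁻¹ = adj(I−A) / det(I−A) ≈
  [   1.7260     0.6849     0.4110]
  [   1.1781     2.0548     1.2329]
  [   0.4292     0.5936     1.6895]
x = (I − A)⁻¹ d = adj(I−A)·d / det(I−A), with det(I−A) = 0.27375:
  x_S = (0.4725·600 + 0.1875·200 + 0.1125·550) / 0.27375 = 382.875 / 0.27375 ≈ 1398.6
  x_B = (0.3225·600 + 0.5625·200 + 0.3375·550) / 0.27375 = 491.625 / 0.27375 ≈ 1795.9
  x_R = (0.1175·600 + 0.1625·200 + 0.4625·550) / 0.27375 = 357.375 / 0.27375 ≈ 1305.5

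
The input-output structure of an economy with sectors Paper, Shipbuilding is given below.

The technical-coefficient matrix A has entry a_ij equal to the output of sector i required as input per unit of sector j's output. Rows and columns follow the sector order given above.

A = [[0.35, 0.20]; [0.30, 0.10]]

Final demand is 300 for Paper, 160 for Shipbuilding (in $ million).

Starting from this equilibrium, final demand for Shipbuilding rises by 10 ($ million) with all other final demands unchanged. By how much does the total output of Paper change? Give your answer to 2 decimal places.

I − A =
  [   0.65    -0.20]
  [  -0.30     0.90]
det(I−A) = (0.65)(0.90) − (-0.20)(-0.30) = 0.5250
adj(I−A) = [[0.90, 0.20], [0.30, 0.65]]
(I − A)⁻¹ = adj(I−A) / det(I−A) ≈
  [   1.7143     0.3810]
  [   0.5714     1.2381]
Δx = (I − A)⁻¹ Δd with Δd having +10 in the Shipbuilding component and 0 elsewhere.
So Δx_P = L_PS · (+10), where L_PS = adj(I−A)_PS / det(I−A) = 0.20 / 0.5250.
Δx_P = 0.20 × (+10) / 0.5250 = 2.00 / 0.5250 ≈ 3.81.

Δx_P = 3.81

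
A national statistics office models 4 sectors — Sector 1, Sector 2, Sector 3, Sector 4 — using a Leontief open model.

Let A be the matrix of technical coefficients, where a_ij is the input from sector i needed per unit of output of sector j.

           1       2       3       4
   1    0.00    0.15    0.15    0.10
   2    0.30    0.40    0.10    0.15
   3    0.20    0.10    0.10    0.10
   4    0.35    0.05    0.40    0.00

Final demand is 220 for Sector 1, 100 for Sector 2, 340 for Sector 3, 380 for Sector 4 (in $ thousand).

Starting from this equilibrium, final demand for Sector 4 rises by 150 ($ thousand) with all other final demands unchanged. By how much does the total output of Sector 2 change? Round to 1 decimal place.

Δx_2 = 67.1

I − A =
  [   1.00    -0.15    -0.15    -0.10]
  [  -0.30     0.60    -0.10    -0.15]
  [  -0.20    -0.10     0.90    -0.10]
  [  -0.35    -0.05    -0.40     1.00]
Compute the cofactors C_ij = (−1)^(i+j)·(3×3 minor ij) of I−A; the adjugate is their transpose:
adj(I−A) = Cᵀ =
  [ 0.492750   0.153250   0.137375   0.086000]
  [ 0.340750   0.785250   0.221375   0.174000]
  [ 0.176250   0.137750   0.517125   0.090000]
  [ 0.260000   0.148000   0.266000   0.464000]
det(I−A) = Σ_j (I−A)_1j·C_1j = (1.00)(0.492750) + (-0.15)(0.340750) + (-0.15)(0.176250) + (-0.10)(0.260000) = 0.3892
(I − A)⁻¹ = adj(I−A) / det(I−A) ≈
  [   1.2661     0.3938     0.3530     0.2210]
  [   0.8755     2.0176     0.5688     0.4471]
  [   0.4529     0.3539     1.3287     0.2312]
  [   0.6680     0.3803     0.6835     1.1922]
Δx = (I − A)⁻¹ Δd with Δd having +150 in the Sector 4 component and 0 elsewhere.
So Δx_2 = L_24 · (+150), where L_24 = adj(I−A)_24 / det(I−A) = 0.174000 / 0.3892.
Δx_2 = 0.174000 × (+150) / 0.3892 = 26.10 / 0.3892 ≈ 67.1.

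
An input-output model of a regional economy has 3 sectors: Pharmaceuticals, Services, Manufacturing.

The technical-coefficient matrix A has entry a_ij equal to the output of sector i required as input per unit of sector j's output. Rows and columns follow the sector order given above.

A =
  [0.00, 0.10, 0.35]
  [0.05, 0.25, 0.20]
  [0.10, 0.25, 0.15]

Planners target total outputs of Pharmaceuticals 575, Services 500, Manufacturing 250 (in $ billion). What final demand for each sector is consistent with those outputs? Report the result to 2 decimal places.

d_P = 437.50, d_S = 296.25, d_M = 30.00

I − A =
  [   1.00    -0.10    -0.35]
  [  -0.05     0.75    -0.20]
  [  -0.10    -0.25     0.85]
d = (I − A) x:
  d_P = (+1.00)·575 + (-0.10)·500 + (-0.35)·250 = 437.50
  d_S = (-0.05)·575 + (+0.75)·500 + (-0.20)·250 = 296.25
  d_M = (-0.10)·575 + (-0.25)·500 + (+0.85)·250 = 30.00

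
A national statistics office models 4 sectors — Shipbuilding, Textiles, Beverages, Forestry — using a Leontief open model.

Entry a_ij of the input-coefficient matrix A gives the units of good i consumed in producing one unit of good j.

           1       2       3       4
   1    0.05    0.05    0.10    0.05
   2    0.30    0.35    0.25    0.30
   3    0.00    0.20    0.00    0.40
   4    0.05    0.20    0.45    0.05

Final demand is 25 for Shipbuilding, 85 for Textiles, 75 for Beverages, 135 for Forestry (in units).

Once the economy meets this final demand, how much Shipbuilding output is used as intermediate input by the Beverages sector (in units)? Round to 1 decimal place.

z_13 = 34.3

I − A =
  [   0.95    -0.05    -0.10    -0.05]
  [  -0.30     0.65    -0.25    -0.30]
  [   0.00    -0.20     1.00    -0.40]
  [  -0.05    -0.20    -0.45     0.95]
Compute the cofactors C_ij = (−1)^(i+j)·(3×3 minor ij) of I−A; the adjugate is their transpose:
adj(I−A) = Cᵀ =
  [ 0.3460   0.0800   0.0915   0.0820]
  [ 0.2510   0.7270   0.3900   0.4070]
  [ 0.0970   0.2570   0.5100   0.3010]
  [ 0.1170   0.2790   0.3285   0.5490]
det(I−A) = Σ_j (I−A)_1j·C_1j = (0.95)(0.3460) + (-0.05)(0.2510) + (-0.10)(0.0970) + (-0.05)(0.1170) = 0.3006
(I − A)⁻¹ = adj(I−A) / det(I−A) ≈
  [   1.1510     0.2661     0.3044     0.2728]
  [   0.8350     2.4185     1.2974     1.3540]
  [   0.3227     0.8550     1.6966     1.0013]
  [   0.3892     0.9281     1.0928     1.8263]
First solve x = (I − A)⁻¹ d = adj(I−A)·d / det(I−A); in particular x_3 = (0.0970·25 + 0.2570·85 + 0.5100·75 + 0.3010·135) / 0.3006 = 103.155 / 0.3006 ≈ 343.164.
Intermediate flow from 1 to 3: z_13 = a_13 · x_3 = 0.10 × 103.155 / 0.3006 = 10.3155 / 0.3006 ≈ 34.3.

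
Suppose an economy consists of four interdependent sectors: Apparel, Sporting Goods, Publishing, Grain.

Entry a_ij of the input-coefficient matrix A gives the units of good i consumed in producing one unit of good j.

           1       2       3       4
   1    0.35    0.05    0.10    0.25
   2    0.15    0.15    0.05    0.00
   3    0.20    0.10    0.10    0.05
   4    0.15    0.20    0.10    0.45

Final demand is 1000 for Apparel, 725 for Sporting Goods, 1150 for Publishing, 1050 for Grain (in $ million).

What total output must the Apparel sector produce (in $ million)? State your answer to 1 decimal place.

x_1 = 3548.5

I − A =
  [   0.65    -0.05    -0.10    -0.25]
  [  -0.15     0.85    -0.05     0.00]
  [  -0.20    -0.10     0.90    -0.05]
  [  -0.15    -0.20    -0.10     0.55]
Compute the cofactors C_ij = (−1)^(i+j)·(3×3 minor ij) of I−A; the adjugate is their transpose:
adj(I−A) = Cᵀ =
  [ 0.413250   0.078500   0.071875   0.194375]
  [ 0.079375   0.268000   0.028000   0.038625]
  [ 0.109625   0.054375   0.260375   0.073500]
  [ 0.161500   0.128750   0.077125   0.468250]
det(I−A) = Σ_j (I−A)_1j·C_1j = (0.65)(0.413250) + (-0.05)(0.079375) + (-0.10)(0.109625) + (-0.25)(0.161500) = 0.21330625
(I − A)⁻¹ = adj(I−A) / det(I−A) ≈
  [   1.9374     0.3680     0.3370     0.9112]
  [   0.3721     1.2564     0.1313     0.1811]
  [   0.5139     0.2549     1.2207     0.3446]
  [   0.7571     0.6036     0.3616     2.1952]
x = (I − A)⁻¹ d = adj(I−A)·d / det(I−A), with det(I−A) = 0.21330625:
  x_1 = (0.413250·1000 + 0.078500·725 + 0.071875·1150 + 0.194375·1050) / 0.21330625 = 756.9125 / 0.21330625 ≈ 3548.5
  x_2 = (0.079375·1000 + 0.268000·725 + 0.028000·1150 + 0.038625·1050) / 0.21330625 = 346.43125 / 0.21330625 ≈ 1624.1
  x_3 = (0.109625·1000 + 0.054375·725 + 0.260375·1150 + 0.073500·1050) / 0.21330625 = 525.653125 / 0.21330625 ≈ 2464.3
  x_4 = (0.161500·1000 + 0.128750·725 + 0.077125·1150 + 0.468250·1050) / 0.21330625 = 835.20 / 0.21330625 ≈ 3915.5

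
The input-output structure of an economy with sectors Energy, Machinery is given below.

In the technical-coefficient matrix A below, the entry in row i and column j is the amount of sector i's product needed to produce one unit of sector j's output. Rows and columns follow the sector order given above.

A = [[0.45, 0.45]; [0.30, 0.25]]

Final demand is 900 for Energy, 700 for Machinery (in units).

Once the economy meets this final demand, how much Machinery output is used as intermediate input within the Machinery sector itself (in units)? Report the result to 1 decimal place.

I − A =
  [   0.55    -0.45]
  [  -0.30     0.75]
det(I−A) = (0.55)(0.75) − (-0.45)(-0.30) = 0.2775
adj(I−A) = [[0.75, 0.45], [0.30, 0.55]]
(I − A)⁻¹ = adj(I−A) / det(I−A) ≈
  [   2.7027     1.6216]
  [   1.0811     1.9820]
First solve x = (I − A)⁻¹ d = adj(I−A)·d / det(I−A); in particular x_2 = (0.30·900 + 0.55·700) / 0.2775 = 655.00 / 0.2775 ≈ 2360.360.
Intermediate flow from 2 to 2: z_22 = a_22 · x_2 = 0.25 × 655.00 / 0.2775 = 163.75 / 0.2775 ≈ 590.1.

z_22 = 590.1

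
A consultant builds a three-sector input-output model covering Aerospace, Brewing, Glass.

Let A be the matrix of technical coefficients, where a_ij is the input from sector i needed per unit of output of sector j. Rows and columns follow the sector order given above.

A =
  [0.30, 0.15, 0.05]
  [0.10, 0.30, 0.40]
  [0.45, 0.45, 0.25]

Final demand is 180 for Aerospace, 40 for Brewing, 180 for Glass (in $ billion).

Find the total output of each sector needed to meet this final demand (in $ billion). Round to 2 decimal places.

x_1 = 456.68, x_2 = 633.20, x_3 = 893.93

I − A =
  [   0.70    -0.15    -0.05]
  [  -0.10     0.70    -0.40]
  [  -0.45    -0.45     0.75]
Cofactors of I−A, C_ij = (−1)^(i+j)·(minor ij) (rows/columns in the sector order above):
  C_11 = (0.70)(0.75) − (-0.40)(-0.45) = 0.3450
  C_12 = −[(-0.10)(0.75) − (-0.40)(-0.45)] = 0.2550
  C_13 = (-0.10)(-0.45) − (0.70)(-0.45) = 0.3600
  C_21 = −[(-0.15)(0.75) − (-0.05)(-0.45)] = 0.1350
  C_22 = (0.70)(0.75) − (-0.05)(-0.45) = 0.5025
  C_23 = −[(0.70)(-0.45) − (-0.15)(-0.45)] = 0.3825
  C_31 = (-0.15)(-0.40) − (-0.05)(0.70) = 0.0950
  C_32 = −[(0.70)(-0.40) − (-0.05)(-0.10)] = 0.2850
  C_33 = (0.70)(0.70) − (-0.15)(-0.10) = 0.4750
det(I−A) = Σ_j (I−A)_1j·C_1j = (0.70)(0.3450) + (-0.15)(0.2550) + (-0.05)(0.3600) = 0.18525
adj(I−A) = Cᵀ =
  [ 0.3450   0.1350   0.0950]
  [ 0.2550   0.5025   0.2850]
  [ 0.3600   0.3825   0.4750]
(I − A)⁻¹ = adj(I−A) / det(I−A) ≈
  [   1.8623     0.7287     0.5128]
  [   1.3765     2.7126     1.5385]
  [   1.9433     2.0648     2.5641]
x = (I − A)⁻¹ d = adj(I−A)·d / det(I−A), with det(I−A) = 0.18525:
  x_1 = (0.3450·180 + 0.1350·40 + 0.0950·180) / 0.18525 = 84.60 / 0.18525 ≈ 456.68
  x_2 = (0.2550·180 + 0.5025·40 + 0.2850·180) / 0.18525 = 117.30 / 0.18525 ≈ 633.20
  x_3 = (0.3600·180 + 0.3825·40 + 0.4750·180) / 0.18525 = 165.60 / 0.18525 ≈ 893.93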